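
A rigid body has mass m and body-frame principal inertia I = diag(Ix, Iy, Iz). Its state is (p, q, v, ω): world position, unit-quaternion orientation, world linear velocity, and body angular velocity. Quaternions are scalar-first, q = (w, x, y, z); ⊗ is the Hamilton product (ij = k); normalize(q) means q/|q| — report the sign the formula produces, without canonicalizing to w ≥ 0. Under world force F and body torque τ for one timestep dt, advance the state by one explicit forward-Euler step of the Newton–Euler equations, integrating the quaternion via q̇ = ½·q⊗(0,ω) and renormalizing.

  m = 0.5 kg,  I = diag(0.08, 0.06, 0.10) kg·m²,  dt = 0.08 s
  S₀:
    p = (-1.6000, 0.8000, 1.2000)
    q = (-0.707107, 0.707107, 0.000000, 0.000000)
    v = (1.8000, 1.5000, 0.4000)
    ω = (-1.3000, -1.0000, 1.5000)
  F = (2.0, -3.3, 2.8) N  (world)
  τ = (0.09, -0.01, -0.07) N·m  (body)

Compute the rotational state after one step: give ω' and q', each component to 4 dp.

α = I⁻¹(τ − ω×Iω) = (1.8750, -0.8167, -0.4400)
ω' = ω + α·dt = (-1.1500, -1.0653, 1.4648)
Hamilton product q⊗(0,ω) = (0.9192391, 0.9192391, -0.3535535, -1.7677675)
updated quaternion q' = (-0.6677, 0.7410, -0.0141, -0.0704)

ω' = (-1.1500, -1.0653, 1.4648)
q' = (-0.6677, 0.7410, -0.0141, -0.0704)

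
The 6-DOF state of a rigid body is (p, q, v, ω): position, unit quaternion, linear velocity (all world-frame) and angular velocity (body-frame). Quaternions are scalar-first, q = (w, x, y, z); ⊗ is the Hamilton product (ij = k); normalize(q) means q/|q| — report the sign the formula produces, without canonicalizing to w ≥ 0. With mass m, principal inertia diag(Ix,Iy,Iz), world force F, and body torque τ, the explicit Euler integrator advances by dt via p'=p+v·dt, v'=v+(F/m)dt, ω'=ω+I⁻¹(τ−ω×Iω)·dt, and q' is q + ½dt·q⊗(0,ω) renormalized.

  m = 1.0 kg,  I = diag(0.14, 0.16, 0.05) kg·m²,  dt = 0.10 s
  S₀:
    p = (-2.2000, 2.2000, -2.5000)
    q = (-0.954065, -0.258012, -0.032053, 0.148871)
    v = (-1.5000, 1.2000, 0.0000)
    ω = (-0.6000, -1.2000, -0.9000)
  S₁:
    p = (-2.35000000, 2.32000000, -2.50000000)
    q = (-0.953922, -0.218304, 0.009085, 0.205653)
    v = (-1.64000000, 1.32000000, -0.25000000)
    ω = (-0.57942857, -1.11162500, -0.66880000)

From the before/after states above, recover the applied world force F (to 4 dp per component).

F = (-1.4000, 1.2000, -2.5000)

v₁ − v₀ = (-0.14000000, 0.12000000, -0.25000000)
F = m·Δv/dt = (-1.4000, 1.2000, -2.5000)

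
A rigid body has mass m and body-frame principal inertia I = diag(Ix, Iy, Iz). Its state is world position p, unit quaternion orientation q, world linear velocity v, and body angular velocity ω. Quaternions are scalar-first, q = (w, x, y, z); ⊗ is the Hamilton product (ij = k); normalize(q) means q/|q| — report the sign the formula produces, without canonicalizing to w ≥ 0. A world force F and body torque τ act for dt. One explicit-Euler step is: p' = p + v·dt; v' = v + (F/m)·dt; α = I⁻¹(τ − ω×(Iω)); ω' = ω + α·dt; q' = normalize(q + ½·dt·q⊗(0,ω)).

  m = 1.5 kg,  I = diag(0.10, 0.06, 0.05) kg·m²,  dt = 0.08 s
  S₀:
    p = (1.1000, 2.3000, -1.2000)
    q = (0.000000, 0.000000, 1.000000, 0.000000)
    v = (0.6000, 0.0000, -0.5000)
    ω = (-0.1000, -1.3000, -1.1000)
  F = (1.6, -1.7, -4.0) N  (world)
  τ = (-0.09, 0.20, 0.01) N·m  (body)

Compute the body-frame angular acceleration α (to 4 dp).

α = (-0.7570, 3.2417, 0.3040)

precession coupling ω×(Iω) = (-0.0143, 0.0055, -0.0052)
α = I⁻¹(τ − ω×Iω) = (-0.7570, 3.2417, 0.3040)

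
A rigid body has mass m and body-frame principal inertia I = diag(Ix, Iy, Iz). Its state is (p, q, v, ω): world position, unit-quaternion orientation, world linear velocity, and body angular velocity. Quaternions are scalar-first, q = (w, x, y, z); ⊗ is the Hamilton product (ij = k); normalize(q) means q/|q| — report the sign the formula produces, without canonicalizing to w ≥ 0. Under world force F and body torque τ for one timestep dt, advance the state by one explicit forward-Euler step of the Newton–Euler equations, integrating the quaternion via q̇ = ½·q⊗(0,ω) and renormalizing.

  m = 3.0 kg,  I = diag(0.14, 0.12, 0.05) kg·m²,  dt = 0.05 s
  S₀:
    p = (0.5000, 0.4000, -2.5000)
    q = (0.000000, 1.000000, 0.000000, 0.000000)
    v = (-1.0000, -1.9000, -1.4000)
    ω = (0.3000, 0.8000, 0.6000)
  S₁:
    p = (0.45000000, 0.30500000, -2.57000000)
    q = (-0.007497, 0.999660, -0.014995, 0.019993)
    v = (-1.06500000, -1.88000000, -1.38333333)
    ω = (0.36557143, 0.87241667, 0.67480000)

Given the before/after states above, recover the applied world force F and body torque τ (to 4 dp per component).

rate change Δω = (0.06557143, 0.07241667, 0.07480000)
ω₀×(Iω₀) = (-0.0336, 0.0162, -0.0048)
τ = I·(Δω/dt) + ω₀×(Iω₀) = (0.1500, 0.1900, 0.0700)
v₁ − v₀ = (-0.06500000, 0.02000000, 0.01666667)
applied force F = (-3.9000, 1.2000, 1.0000)

F = (-3.9000, 1.2000, 1.0000)
τ = (0.1500, 0.1900, 0.0700)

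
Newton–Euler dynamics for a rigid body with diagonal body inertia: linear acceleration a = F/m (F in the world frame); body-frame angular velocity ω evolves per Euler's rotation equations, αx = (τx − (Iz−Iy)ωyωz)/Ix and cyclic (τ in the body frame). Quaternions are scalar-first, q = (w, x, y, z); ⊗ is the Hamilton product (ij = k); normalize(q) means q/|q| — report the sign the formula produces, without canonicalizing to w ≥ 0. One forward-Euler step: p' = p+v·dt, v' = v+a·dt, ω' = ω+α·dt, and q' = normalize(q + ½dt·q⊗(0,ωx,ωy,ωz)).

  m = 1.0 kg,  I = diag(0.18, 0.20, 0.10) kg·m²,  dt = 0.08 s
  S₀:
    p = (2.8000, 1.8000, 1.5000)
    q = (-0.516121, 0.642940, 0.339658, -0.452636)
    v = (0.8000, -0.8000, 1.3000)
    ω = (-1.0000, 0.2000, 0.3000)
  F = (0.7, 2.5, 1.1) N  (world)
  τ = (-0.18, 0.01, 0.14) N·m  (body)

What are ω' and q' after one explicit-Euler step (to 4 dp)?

ω' = (-1.0773, 0.2136, 0.4152)
q' = (-0.4872, 0.6707, 0.3456, -0.4397)

angular accel α = (-0.9667, 0.1700, 1.4400)
new body rate ω' = (-1.0773, 0.2136, 0.4152)
q⊗(0,ω) = (0.7107992, 0.7085456, 0.1565298, 0.3134097)
q + ½dt·q⊗(0,ω), renormalized = (-0.4872, 0.6707, 0.3456, -0.4397)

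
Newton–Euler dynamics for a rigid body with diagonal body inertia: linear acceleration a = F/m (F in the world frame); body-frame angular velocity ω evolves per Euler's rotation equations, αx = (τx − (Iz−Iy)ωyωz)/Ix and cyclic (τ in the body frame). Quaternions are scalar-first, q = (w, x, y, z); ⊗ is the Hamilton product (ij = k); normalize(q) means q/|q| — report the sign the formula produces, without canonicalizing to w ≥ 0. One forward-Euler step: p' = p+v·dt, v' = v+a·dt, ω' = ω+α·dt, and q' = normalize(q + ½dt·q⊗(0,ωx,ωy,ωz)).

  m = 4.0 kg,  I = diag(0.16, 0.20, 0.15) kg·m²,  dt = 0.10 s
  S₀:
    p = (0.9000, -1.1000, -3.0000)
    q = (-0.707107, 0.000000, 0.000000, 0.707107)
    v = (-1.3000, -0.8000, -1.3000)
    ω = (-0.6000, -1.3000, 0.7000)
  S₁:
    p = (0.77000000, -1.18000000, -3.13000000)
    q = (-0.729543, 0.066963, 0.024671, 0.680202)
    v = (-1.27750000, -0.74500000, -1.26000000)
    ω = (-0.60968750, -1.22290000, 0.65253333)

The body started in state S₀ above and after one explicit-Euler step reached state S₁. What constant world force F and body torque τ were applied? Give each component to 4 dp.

F = (0.9000, 2.2000, 1.6000)
τ = (0.0300, 0.1500, -0.0400)

Δv = v₁−v₀ = (0.02250000, 0.05500000, 0.04000000)
applied force F = (0.9000, 2.2000, 1.6000)
Δω = ω₁−ω₀ = (-0.00968750, 0.07710000, -0.04746667)
ω₀×(Iω₀) = (0.0455, -0.0042, 0.0312)
I·α + gyro = (0.0300, 0.1500, -0.0400)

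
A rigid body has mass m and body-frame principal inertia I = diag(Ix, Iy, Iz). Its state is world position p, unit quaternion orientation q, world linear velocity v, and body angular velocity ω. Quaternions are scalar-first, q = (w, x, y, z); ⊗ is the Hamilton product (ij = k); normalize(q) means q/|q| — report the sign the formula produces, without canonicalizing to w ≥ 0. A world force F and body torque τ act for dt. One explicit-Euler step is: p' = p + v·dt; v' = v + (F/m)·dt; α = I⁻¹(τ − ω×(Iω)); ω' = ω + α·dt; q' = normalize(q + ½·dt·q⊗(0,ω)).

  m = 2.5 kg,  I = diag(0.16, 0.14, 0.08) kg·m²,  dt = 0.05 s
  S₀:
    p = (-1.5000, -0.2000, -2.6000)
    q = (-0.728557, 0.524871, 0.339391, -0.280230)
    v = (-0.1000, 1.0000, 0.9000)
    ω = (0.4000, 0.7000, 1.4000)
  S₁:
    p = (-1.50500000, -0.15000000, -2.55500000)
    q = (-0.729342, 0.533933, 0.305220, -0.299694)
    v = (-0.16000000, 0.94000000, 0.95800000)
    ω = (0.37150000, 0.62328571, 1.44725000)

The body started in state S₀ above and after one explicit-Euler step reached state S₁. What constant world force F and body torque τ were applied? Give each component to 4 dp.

F = (-3.0000, -3.0000, 2.9000)
τ = (-0.1500, -0.1700, 0.0700)

Δv = v₁−v₀ = (-0.06000000, -0.06000000, 0.05800000)
applied force F = (-3.0000, -3.0000, 2.9000)
ω₁ − ω₀ = (-0.02850000, -0.07671429, 0.04725000)
applied torque τ = (-0.1500, -0.1700, 0.0700)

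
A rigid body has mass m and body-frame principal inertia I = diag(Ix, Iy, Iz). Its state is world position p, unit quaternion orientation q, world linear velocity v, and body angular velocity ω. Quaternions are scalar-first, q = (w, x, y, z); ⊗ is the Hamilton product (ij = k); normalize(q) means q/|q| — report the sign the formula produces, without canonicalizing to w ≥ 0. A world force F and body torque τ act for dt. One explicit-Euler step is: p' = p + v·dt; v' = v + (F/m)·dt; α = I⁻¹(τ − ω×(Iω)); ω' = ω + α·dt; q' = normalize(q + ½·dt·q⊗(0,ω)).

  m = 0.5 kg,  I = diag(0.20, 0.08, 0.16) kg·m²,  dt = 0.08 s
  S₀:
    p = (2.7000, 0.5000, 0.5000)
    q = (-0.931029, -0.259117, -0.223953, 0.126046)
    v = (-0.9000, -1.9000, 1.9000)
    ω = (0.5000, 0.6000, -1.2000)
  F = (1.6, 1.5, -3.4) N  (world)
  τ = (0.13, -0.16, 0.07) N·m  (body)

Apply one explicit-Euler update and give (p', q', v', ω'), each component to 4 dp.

p' = (2.6280, 0.3480, 0.6520)
q' = (-0.9129, -0.2696, -0.2558, 0.1687)
v' = (-0.6440, -1.6600, 1.3560)
ω' = (0.5750, 0.4640, -1.1470)

a = F/m = (3.2000, 3.0000, -6.8000)
p' = p + v·dt = (2.6280, 0.3480, 0.6520)
v' = v + a·dt = (-0.6440, -1.6600, 1.3560)
gyro term ω×Iω = (-0.0576, -0.0240, -0.0360)
α = I⁻¹(τ − ω×Iω) = (0.9380, -1.7000, 0.6625)
new body rate ω' = (0.5750, 0.4640, -1.1470)
2q̇ = q⊗(0,ω) = (0.4151855, -0.2723985, -0.8065348, 1.0737411)
q + ½dt·q⊗(0,ω), renormalized = (-0.9129, -0.2696, -0.2558, 0.1687)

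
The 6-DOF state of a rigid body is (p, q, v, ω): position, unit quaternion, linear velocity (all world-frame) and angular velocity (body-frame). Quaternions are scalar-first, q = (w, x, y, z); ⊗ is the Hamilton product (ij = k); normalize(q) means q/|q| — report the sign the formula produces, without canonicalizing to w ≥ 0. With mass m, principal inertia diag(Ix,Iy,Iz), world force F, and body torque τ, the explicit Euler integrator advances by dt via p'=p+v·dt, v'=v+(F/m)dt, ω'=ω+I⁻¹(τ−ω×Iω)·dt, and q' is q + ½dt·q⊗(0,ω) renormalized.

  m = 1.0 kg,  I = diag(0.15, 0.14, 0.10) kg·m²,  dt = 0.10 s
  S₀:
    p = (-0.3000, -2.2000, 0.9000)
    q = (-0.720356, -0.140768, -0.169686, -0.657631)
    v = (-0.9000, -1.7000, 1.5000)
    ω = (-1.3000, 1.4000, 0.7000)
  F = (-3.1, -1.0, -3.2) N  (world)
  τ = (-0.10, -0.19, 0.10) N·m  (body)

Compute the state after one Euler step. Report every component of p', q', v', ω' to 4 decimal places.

p' = (-0.3900, -2.3700, 1.0500)
q' = (-0.6910, -0.0536, -0.1716, -0.7001)
v' = (-1.2100, -1.8000, 1.1800)
ω' = (-1.3405, 1.2968, 0.7818)

(τ − ω×Iω)/I = (-0.4053, -1.0321, 0.8180)
new body rate ω' = (-1.3405, 1.2968, 0.7818)
2q̇ = q⊗(0,ω) = (0.5149037, 1.7383660, -0.0550405, -0.9219162)
q' = normalize(q + ½dt·q⊗(0,ω)) = (-0.6910, -0.0536, -0.1716, -0.7001)
new position p' = (-0.3900, -2.3700, 1.0500)
v' = v + a·dt = (-1.2100, -1.8000, 1.1800)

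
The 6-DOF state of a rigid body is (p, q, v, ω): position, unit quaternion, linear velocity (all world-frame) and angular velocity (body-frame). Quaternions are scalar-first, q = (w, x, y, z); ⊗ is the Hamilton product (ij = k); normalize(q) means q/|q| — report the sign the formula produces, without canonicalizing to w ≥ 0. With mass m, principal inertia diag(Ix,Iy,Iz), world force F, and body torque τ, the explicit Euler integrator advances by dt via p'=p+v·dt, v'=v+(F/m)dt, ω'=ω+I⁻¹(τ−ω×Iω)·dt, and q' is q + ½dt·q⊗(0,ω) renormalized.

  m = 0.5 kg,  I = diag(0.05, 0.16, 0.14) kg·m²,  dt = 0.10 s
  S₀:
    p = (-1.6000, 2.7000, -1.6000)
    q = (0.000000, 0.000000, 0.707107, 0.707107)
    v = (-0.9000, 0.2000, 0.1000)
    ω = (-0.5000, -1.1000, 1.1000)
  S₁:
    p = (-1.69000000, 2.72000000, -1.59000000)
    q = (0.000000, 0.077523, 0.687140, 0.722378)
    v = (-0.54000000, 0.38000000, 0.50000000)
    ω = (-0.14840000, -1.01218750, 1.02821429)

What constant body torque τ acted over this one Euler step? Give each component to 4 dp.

τ = (0.2000, 0.1900, -0.0400)

rate change Δω = (0.35160000, 0.08781250, -0.07178571)
precession coupling = (0.0242, 0.0495, 0.0605)
applied torque τ = (0.2000, 0.1900, -0.0400)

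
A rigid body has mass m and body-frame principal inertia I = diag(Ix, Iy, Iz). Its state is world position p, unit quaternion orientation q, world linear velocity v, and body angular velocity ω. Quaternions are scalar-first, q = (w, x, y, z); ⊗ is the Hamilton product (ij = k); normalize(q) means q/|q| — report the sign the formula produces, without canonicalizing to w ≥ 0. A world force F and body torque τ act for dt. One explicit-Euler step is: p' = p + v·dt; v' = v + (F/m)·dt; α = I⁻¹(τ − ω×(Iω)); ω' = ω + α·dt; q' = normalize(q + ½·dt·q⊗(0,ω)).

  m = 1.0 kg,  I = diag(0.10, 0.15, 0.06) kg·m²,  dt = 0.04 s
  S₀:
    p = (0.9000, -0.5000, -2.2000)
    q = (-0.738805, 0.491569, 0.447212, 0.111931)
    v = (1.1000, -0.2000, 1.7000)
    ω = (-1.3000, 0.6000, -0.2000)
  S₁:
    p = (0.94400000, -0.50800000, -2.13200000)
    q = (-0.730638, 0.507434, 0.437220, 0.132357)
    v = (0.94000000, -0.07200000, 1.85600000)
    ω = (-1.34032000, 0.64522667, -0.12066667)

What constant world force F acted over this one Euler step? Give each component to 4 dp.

F = (-4.0000, 3.2000, 3.9000)

Δv = v₁−v₀ = (-0.16000000, 0.12800000, 0.15600000)
m·(v₁−v₀)/dt = (-4.0000, 3.2000, 3.9000)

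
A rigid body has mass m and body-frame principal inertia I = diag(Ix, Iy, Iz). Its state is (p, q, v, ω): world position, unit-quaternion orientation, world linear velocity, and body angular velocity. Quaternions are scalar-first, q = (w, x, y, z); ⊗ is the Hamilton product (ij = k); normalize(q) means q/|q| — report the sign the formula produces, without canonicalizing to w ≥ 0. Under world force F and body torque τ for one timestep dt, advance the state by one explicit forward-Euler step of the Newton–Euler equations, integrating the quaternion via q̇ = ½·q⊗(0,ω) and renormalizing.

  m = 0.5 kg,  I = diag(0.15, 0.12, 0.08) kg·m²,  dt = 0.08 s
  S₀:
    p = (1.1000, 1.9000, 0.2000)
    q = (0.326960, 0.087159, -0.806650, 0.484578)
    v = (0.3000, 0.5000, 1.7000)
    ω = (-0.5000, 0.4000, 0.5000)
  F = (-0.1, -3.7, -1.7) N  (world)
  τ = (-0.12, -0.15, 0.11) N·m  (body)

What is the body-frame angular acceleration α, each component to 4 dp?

gyro term ω×Iω = (-0.0080, -0.0175, 0.0060)
α = I⁻¹(τ − ω×Iω) = (-0.7467, -1.1042, 1.3000)

α = (-0.7467, -1.1042, 1.3000)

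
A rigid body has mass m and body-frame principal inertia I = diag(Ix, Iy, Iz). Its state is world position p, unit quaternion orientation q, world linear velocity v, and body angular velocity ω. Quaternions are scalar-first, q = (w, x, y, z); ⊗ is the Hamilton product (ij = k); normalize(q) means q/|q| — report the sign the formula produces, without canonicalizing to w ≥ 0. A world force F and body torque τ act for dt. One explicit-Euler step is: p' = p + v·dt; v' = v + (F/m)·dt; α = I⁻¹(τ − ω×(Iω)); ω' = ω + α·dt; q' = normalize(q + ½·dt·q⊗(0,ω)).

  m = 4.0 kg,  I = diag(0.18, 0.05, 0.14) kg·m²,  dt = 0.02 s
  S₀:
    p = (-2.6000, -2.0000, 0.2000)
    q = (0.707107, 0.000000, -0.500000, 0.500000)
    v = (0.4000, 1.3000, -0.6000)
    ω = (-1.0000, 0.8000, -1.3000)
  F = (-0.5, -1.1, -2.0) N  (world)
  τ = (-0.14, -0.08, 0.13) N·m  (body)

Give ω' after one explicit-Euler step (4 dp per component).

ω' = (-1.0052, 0.7472, -1.2963)

ω×(Iω) gyroscopic = (-0.0936, 0.0520, 0.1040)
(τ − ω×Iω)/I = (-0.2578, -2.6400, 0.1857)
new body rate ω' = (-1.0052, 0.7472, -1.2963)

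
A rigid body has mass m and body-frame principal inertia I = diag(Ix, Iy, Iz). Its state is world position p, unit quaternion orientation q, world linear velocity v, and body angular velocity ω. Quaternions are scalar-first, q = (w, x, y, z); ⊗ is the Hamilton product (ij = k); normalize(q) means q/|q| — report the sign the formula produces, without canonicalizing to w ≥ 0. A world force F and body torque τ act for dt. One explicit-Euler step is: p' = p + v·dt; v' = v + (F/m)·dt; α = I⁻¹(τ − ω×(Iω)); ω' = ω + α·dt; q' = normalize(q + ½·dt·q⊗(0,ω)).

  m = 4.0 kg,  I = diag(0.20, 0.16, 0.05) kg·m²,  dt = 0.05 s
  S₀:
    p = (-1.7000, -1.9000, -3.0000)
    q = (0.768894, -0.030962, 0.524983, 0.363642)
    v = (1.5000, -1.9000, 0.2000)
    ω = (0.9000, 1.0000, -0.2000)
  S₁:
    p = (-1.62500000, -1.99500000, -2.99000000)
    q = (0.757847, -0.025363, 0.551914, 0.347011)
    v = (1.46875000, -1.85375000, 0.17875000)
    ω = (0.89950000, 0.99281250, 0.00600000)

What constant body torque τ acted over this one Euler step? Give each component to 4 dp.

rate change Δω = (-0.00050000, -0.00718750, 0.20600000)
ω₀×(Iω₀) = (0.0220, -0.0270, -0.0360)
I·α + gyro = (0.0200, -0.0500, 0.1700)

τ = (0.0200, -0.0500, 0.1700)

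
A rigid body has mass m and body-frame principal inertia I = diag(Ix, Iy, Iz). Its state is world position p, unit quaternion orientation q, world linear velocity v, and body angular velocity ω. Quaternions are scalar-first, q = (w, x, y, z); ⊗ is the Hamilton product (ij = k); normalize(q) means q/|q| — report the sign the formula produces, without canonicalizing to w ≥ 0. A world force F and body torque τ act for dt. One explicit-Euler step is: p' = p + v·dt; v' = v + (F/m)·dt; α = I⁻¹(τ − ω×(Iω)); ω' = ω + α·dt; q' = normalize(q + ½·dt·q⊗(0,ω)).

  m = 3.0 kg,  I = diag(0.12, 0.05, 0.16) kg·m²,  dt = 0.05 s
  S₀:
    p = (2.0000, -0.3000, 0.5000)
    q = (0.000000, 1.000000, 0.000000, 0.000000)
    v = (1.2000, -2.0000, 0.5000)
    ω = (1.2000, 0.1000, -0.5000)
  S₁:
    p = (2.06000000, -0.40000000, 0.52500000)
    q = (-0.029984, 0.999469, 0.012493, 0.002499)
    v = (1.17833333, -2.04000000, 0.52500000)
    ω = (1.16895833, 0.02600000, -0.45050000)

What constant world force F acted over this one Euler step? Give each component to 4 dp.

v₁ − v₀ = (-0.02166667, -0.04000000, 0.02500000)
F = m·Δv/dt = (-1.3000, -2.4000, 1.5000)

F = (-1.3000, -2.4000, 1.5000)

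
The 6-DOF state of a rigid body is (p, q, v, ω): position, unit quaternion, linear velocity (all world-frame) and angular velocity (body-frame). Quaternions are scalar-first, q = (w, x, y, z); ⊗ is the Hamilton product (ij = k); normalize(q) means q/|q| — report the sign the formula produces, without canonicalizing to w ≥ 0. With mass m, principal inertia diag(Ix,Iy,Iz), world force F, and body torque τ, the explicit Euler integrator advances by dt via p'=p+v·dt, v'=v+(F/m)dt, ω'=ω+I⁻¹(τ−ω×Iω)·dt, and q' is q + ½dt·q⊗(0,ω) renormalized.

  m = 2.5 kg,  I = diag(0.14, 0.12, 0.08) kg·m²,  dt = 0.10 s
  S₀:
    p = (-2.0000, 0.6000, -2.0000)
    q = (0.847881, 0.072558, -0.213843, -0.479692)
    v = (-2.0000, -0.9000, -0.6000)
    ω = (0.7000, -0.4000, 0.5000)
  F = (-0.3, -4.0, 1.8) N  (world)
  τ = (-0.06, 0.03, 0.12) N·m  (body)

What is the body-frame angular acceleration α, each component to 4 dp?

α = (-0.4857, 0.0750, 1.4300)

precession coupling ω×(Iω) = (0.0080, 0.0210, 0.0056)
(τ − ω×Iω)/I = (-0.4857, 0.0750, 1.4300)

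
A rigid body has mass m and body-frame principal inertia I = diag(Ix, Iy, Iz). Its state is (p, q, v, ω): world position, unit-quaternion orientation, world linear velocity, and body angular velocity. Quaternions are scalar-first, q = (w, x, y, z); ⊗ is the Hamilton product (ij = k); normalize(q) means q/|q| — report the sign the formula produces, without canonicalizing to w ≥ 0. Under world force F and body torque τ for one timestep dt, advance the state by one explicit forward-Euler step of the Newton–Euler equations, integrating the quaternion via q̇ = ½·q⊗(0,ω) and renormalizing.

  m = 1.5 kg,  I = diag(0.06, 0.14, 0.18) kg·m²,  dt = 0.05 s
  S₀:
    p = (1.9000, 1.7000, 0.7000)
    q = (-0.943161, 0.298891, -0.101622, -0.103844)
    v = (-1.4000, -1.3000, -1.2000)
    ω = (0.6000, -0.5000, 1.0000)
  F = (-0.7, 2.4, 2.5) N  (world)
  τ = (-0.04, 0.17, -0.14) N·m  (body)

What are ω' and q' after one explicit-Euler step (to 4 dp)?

ω' = (0.5833, -0.4136, 0.9678)
q' = (-0.9458, 0.2808, -0.0988, -0.1296)

precession coupling ω×(Iω) = (-0.0200, -0.0720, -0.0240)
(τ − ω×Iω)/I = (-0.3333, 1.7286, -0.6444)
ω + α·dt = (0.5833, -0.4136, 0.9678)
Hamilton product q⊗(0,ω) = (-0.1263016, -0.7194406, 0.1103831, -1.0316333)
updated quaternion q' = (-0.9458, 0.2808, -0.0988, -0.1296)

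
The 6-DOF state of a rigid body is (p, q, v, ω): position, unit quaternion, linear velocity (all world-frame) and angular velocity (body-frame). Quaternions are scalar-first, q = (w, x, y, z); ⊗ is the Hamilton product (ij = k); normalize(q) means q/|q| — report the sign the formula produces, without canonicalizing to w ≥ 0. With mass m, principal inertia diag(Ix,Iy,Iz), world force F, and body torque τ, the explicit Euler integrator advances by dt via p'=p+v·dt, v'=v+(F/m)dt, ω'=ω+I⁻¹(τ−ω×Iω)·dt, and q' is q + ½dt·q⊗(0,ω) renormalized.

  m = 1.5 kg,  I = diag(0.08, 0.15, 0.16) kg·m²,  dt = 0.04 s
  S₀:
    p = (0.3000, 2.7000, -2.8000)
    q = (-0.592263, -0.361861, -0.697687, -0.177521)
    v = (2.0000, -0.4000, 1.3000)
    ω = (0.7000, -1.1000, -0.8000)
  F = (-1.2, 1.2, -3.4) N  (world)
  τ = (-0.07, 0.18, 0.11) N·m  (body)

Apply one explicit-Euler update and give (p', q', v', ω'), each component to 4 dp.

gyro term ω×Iω = (0.0088, 0.0448, -0.0539)
(τ − ω×Iω)/I = (-0.9850, 0.9013, 1.0244)
new body rate ω' = (0.6606, -1.0639, -0.7590)
Hamilton product q⊗(0,ω) = (-0.6561698, -0.0517076, 0.2377358, 1.3602384)
updated quaternion q' = (-0.6051, -0.3627, -0.6926, -0.1502)
linear accel F/m = (-0.8000, 0.8000, -2.2667)
new position p' = (0.3800, 2.6840, -2.7480)
new velocity v' = (1.9680, -0.3680, 1.2093)

p' = (0.3800, 2.6840, -2.7480)
q' = (-0.6051, -0.3627, -0.6926, -0.1502)
v' = (1.9680, -0.3680, 1.2093)
ω' = (0.6606, -1.0639, -0.7590)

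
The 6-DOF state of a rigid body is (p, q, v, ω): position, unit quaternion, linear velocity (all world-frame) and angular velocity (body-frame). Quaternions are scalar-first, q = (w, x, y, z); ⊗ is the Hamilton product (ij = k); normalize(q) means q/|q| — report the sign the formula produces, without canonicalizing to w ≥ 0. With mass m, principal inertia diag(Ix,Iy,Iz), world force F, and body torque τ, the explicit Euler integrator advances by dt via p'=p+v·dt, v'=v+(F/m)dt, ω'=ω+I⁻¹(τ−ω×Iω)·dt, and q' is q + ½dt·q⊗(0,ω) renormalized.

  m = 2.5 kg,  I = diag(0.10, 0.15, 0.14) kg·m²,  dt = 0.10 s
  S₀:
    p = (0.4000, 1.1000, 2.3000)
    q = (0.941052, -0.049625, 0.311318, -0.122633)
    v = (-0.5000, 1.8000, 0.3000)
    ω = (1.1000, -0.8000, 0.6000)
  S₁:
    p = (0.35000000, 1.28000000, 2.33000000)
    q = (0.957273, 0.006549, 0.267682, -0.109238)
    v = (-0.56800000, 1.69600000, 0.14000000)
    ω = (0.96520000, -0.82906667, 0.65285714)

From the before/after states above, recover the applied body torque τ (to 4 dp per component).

rate change Δω = (-0.13480000, -0.02906667, 0.05285714)
precession coupling = (0.0048, -0.0264, -0.0440)
applied torque τ = (-0.1300, -0.0700, 0.0300)

τ = (-0.1300, -0.0700, 0.0300)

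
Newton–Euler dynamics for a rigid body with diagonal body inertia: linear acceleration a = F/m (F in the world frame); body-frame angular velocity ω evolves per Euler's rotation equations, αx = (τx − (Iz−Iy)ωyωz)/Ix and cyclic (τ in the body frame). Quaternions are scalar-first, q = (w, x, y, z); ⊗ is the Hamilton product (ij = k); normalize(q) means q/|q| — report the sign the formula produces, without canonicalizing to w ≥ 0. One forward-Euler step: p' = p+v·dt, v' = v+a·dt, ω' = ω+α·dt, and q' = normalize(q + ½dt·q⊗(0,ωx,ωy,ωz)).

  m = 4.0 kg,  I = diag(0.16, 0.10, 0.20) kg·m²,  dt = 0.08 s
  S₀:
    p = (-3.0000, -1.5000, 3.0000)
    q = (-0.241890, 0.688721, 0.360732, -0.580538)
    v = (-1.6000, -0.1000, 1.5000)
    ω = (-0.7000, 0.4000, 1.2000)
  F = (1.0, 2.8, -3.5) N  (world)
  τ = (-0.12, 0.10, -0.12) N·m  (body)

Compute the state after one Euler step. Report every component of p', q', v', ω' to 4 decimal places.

p' = (-3.1280, -1.5080, 3.1200)
q' = (-0.2002, 0.7209, 0.3395, -0.5701)
v' = (-1.5800, -0.0440, 1.4300)
ω' = (-0.7840, 0.4531, 1.1453)

gyro term ω×Iω = (0.0480, 0.0336, 0.0168)
angular accel α = (-1.0500, 0.6640, -0.6840)
new body rate ω' = (-0.7840, 0.4531, 1.1453)
q⊗(0,ω) = (1.0344575, 0.8344166, -0.5168446, 0.2377328)
q + ½dt·q⊗(0,ω), renormalized = (-0.2002, 0.7209, 0.3395, -0.5701)
linear accel F/m = (0.2500, 0.7000, -0.8750)
new position p' = (-3.1280, -1.5080, 3.1200)
v' = v + a·dt = (-1.5800, -0.0440, 1.4300)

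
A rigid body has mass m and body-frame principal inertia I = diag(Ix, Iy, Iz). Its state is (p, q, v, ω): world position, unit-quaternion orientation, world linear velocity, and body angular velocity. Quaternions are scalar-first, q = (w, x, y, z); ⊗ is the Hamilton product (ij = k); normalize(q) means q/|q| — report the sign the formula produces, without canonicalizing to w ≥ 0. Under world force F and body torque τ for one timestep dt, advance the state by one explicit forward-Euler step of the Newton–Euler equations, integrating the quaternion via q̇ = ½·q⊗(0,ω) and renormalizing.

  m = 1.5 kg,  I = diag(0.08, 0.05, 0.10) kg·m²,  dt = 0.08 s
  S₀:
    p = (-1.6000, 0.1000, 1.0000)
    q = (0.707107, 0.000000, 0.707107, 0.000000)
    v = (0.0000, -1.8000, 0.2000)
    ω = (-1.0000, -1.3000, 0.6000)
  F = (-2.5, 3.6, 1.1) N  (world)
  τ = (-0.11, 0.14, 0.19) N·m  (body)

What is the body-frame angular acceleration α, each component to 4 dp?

α = (-0.8875, 2.5600, 2.2900)

ω×(Iω) gyroscopic = (-0.0390, 0.0120, -0.0390)
angular accel α = (-0.8875, 2.5600, 2.2900)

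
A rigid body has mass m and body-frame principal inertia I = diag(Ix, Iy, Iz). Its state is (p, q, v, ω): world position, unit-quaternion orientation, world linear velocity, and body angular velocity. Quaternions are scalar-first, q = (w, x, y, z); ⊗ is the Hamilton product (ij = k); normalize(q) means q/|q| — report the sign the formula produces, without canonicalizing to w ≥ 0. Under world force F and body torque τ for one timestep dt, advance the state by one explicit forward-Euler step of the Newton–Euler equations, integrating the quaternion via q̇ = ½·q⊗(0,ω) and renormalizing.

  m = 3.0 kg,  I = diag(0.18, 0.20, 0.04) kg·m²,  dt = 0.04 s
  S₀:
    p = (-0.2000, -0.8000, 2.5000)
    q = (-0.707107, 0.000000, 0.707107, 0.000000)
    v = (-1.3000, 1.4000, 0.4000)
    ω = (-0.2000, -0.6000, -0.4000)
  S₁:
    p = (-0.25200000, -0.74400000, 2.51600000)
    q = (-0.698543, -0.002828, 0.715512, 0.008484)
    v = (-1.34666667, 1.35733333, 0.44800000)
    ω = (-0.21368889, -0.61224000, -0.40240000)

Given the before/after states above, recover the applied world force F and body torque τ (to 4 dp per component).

ω₁ − ω₀ = (-0.01368889, -0.01224000, -0.00240000)
applied torque τ = (-0.1000, -0.0500, 0.0000)
Δv = v₁−v₀ = (-0.04666667, -0.04266667, 0.04800000)
F = m·Δv/dt = (-3.5000, -3.2000, 3.6000)

F = (-3.5000, -3.2000, 3.6000)
τ = (-0.1000, -0.0500, 0.0000)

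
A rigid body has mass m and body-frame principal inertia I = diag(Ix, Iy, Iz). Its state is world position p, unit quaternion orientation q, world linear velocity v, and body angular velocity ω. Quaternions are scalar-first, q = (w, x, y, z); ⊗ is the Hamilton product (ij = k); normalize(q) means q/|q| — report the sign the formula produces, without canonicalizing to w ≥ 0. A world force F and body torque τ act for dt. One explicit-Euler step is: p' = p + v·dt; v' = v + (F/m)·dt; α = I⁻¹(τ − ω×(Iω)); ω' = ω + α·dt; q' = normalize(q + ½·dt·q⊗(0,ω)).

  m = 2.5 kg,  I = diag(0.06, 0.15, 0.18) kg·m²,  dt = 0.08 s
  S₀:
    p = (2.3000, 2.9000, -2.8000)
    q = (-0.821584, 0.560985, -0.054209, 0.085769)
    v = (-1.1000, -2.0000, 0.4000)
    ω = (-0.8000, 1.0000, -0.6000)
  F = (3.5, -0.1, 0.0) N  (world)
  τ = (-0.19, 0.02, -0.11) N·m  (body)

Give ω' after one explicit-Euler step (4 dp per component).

ω×(Iω) gyroscopic = (-0.0180, -0.0576, -0.0720)
(τ − ω×Iω)/I = (-2.8667, 0.5173, -0.2111)
ω' = ω + α·dt = (-1.0293, 1.0414, -0.6169)

ω' = (-1.0293, 1.0414, -0.6169)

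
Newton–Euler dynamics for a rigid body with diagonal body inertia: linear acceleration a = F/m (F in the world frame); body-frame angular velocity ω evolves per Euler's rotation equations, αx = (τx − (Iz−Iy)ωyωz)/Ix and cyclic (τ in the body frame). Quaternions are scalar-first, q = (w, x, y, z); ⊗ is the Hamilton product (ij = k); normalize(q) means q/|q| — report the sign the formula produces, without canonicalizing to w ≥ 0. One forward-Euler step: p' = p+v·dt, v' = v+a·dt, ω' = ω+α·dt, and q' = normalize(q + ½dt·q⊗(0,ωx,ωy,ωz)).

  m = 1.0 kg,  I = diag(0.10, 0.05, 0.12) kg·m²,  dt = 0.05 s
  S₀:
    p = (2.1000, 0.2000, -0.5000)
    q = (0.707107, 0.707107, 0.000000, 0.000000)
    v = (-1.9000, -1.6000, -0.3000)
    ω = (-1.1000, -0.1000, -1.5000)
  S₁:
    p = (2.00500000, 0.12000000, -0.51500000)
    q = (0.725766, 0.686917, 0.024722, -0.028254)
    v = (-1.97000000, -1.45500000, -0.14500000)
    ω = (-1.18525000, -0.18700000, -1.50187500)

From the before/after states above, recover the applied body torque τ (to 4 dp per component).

ω₁ − ω₀ = (-0.08525000, -0.08700000, -0.00187500)
precession coupling = (0.0105, -0.0330, -0.0055)
τ = I·(Δω/dt) + ω₀×(Iω₀) = (-0.1600, -0.1200, -0.0100)

τ = (-0.1600, -0.1200, -0.0100)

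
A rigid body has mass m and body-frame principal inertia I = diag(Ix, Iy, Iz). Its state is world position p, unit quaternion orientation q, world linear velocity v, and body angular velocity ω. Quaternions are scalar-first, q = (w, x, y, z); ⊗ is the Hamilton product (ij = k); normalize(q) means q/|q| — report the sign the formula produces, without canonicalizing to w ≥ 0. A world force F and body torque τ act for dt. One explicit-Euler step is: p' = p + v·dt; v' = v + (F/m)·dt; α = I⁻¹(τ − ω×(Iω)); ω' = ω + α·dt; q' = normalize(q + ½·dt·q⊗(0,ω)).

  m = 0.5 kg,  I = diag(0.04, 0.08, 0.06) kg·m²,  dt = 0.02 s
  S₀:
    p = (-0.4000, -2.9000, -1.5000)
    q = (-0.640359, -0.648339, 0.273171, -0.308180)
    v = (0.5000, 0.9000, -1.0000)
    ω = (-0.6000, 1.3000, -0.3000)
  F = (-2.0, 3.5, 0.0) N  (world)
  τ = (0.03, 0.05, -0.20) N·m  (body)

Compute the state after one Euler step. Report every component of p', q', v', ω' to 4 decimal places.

p' = (-0.3900, -2.8820, -1.5200)
q' = (-0.6487, -0.6412, 0.2647, -0.3130)
v' = (0.4200, 1.0400, -1.0000)
ω' = (-0.5889, 1.3134, -0.3563)

p' = p + v·dt = (-0.3900, -2.8820, -1.5200)
v + (F/m)dt = (0.4200, 1.0400, -1.0000)
gyro term ω×Iω = (0.0078, -0.0036, -0.0312)
α = I⁻¹(τ − ω×Iω) = (0.5550, 0.6700, -2.8133)
ω' = ω + α·dt = (-0.5889, 1.3134, -0.3563)
q⊗(0,ω) = (-0.8365797, 0.7028981, -0.8420604, -0.4868304)
q' = normalize(q + ½dt·q⊗(0,ω)) = (-0.6487, -0.6412, 0.2647, -0.3130)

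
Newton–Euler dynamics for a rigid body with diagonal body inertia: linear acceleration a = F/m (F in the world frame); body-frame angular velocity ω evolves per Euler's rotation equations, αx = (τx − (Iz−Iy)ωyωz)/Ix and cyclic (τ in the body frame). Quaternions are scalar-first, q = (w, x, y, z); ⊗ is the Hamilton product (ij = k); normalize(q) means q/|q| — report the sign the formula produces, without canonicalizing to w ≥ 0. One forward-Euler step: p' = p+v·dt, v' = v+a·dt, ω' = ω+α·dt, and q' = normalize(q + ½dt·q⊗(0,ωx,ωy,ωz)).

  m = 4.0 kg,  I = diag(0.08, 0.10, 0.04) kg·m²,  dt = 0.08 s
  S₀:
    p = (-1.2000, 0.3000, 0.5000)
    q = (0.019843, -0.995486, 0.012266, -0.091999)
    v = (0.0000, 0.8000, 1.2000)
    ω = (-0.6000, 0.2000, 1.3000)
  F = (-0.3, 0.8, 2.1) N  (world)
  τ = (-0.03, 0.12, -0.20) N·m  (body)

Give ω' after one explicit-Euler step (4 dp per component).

gyro term ω×Iω = (-0.0156, -0.0312, -0.0024)
angular accel α = (-0.1800, 1.5120, -4.9400)
ω' = ω + α·dt = (-0.6144, 0.3210, 0.9048)

ω' = (-0.6144, 0.3210, 0.9048)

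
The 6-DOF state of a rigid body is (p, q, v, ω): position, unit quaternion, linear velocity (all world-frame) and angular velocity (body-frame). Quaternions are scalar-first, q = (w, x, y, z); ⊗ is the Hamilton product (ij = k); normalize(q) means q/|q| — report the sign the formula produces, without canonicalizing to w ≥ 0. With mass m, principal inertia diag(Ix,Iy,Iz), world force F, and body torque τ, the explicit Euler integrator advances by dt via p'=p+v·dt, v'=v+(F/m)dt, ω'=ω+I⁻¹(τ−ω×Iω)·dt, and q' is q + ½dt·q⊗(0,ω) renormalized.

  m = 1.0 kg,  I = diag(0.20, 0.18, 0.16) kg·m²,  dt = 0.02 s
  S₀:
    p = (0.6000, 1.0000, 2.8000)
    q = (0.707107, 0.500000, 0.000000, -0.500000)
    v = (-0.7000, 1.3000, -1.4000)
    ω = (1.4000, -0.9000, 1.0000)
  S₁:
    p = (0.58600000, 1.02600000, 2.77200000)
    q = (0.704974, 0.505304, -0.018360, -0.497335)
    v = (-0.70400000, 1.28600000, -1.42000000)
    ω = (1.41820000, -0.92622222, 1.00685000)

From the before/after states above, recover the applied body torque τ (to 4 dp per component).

τ = (0.2000, -0.1800, 0.0800)

Δω = ω₁−ω₀ = (0.01820000, -0.02622222, 0.00685000)
precession coupling = (0.0180, 0.0560, 0.0252)
I·α + gyro = (0.2000, -0.1800, 0.0800)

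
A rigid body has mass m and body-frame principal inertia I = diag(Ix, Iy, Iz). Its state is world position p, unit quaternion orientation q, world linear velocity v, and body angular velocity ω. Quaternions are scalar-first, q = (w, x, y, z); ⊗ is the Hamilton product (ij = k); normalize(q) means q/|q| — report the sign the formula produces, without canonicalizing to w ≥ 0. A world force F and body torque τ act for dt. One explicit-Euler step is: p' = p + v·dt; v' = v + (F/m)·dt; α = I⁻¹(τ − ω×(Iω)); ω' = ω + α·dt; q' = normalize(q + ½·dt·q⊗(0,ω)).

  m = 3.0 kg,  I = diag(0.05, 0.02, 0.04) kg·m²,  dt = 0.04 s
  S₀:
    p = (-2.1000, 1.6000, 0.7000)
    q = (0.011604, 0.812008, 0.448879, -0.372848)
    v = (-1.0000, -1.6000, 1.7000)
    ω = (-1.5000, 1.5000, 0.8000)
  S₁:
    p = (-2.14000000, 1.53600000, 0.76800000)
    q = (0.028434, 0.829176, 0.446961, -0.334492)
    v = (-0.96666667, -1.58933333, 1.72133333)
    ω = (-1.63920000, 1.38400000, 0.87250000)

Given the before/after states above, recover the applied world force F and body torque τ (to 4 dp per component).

rate change Δω = (-0.13920000, -0.11600000, 0.07250000)
precession coupling = (0.0240, -0.0120, 0.0675)
applied torque τ = (-0.1500, -0.0700, 0.1400)
Δv = v₁−v₀ = (0.03333333, 0.01066667, 0.02133333)
m·(v₁−v₀)/dt = (2.5000, 0.8000, 1.6000)

F = (2.5000, 0.8000, 1.6000)
τ = (-0.1500, -0.0700, 0.1400)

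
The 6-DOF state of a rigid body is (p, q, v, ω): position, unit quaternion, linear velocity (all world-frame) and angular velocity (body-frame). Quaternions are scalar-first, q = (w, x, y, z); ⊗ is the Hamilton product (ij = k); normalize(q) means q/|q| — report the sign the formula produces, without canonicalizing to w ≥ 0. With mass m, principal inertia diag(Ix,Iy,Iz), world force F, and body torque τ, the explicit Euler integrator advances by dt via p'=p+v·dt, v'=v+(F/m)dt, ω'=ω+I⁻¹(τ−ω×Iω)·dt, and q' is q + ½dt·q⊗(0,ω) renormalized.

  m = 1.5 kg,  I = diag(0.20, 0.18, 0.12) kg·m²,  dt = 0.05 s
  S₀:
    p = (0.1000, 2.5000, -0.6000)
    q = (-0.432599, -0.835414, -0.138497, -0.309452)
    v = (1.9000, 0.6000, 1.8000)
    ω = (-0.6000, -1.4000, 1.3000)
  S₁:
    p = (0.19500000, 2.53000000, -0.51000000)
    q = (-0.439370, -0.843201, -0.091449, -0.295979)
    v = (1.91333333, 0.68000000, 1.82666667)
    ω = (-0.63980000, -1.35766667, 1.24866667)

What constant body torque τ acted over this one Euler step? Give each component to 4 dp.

τ = (-0.0500, 0.0900, -0.1400)

Δω = ω₁−ω₀ = (-0.03980000, 0.04233333, -0.05133333)
precession coupling = (0.1092, -0.0624, -0.0168)
applied torque τ = (-0.0500, 0.0900, -0.1400)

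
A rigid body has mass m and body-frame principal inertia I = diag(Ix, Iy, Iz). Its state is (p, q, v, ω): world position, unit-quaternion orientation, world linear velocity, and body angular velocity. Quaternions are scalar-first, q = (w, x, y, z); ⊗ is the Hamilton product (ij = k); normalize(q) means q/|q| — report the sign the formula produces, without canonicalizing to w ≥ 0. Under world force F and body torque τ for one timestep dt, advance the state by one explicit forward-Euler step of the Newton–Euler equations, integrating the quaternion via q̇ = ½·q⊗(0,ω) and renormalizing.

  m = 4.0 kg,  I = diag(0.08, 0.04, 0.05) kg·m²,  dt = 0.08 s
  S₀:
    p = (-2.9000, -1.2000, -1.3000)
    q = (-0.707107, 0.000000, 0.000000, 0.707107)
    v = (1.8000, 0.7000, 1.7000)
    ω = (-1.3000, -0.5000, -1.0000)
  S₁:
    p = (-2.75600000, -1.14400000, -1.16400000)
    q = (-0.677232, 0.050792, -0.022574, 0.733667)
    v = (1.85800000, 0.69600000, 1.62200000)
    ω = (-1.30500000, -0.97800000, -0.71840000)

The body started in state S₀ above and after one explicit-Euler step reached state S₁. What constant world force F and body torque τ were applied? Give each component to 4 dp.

Δv = v₁−v₀ = (0.05800000, -0.00400000, -0.07800000)
m·(v₁−v₀)/dt = (2.9000, -0.2000, -3.9000)
ω₁ − ω₀ = (-0.00500000, -0.47800000, 0.28160000)
gyro term ω₀×Iω₀ = (0.0050, 0.0390, -0.0260)
I·α + gyro = (0.0000, -0.2000, 0.1500)

F = (2.9000, -0.2000, -3.9000)
τ = (0.0000, -0.2000, 0.1500)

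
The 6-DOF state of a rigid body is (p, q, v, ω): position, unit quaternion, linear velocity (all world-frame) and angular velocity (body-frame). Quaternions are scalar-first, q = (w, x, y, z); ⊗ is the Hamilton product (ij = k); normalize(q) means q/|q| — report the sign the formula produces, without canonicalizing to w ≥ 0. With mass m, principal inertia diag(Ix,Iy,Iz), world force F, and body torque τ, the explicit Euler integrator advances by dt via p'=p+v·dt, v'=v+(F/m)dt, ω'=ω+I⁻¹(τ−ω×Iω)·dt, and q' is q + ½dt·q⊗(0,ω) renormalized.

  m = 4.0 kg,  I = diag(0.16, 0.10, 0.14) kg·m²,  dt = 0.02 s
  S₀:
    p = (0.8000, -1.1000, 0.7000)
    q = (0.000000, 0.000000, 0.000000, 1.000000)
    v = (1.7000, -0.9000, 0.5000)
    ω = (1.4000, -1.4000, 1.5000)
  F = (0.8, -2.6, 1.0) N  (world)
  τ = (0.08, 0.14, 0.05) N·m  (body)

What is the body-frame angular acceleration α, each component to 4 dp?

precession coupling ω×(Iω) = (-0.0840, 0.0420, 0.1176)
angular accel α = (1.0250, 0.9800, -0.4829)

α = (1.0250, 0.9800, -0.4829)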